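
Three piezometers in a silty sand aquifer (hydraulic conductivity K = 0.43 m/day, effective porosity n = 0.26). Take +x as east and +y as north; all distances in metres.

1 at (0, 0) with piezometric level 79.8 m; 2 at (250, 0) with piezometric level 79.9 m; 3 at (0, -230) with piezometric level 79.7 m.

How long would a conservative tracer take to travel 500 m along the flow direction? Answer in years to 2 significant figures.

∂h/∂x = (79.9 − 79.8) / (250 − 0) = +0.0004000
∂h/∂y = (79.7 − 79.8) / (-230 − 0) = +0.0004348
|∇h| = √(0.0004000² + 0.0004348²) = 0.0005908
Seepage velocity v = K·i/n = 0.43 × 0.0005908 / 0.26 = 0.0009771 m/day.
t = 500 / 0.0009771 = 5.117e+05 days = 1.4e+03 years.

1400 years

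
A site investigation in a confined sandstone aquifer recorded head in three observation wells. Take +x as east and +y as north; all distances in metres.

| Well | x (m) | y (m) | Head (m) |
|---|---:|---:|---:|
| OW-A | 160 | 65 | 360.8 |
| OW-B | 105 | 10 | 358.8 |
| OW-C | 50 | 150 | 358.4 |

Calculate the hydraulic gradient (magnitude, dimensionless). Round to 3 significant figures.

Taking OW-A as reference: OW-B−OW-A = (-55, -55, -2.0); OW-C−OW-A = (-110, 85, -2.4).
Determinant of the coordinate differences = (-55)·85 − (-110)·(-55) = -10725.
∂h/∂x = [(-2.0)·85 − (-2.4)·(-55)] / -10725 = +0.02816
∂h/∂y = [(-55)·(-2.4) − (-110)·(-2.0)] / -10725 = +0.008205
|∇h| = √(0.02816² + 0.008205²) = 0.02933

0.0293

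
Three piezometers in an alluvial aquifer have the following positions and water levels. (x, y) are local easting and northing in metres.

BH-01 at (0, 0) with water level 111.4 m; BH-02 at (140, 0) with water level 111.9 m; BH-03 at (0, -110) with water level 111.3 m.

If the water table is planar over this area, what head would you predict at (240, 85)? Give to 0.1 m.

∂h/∂x = (111.9 − 111.4) / (140 − 0) = +0.003571
∂h/∂y = (111.3 − 111.4) / (-110 − 0) = +0.0009091
h(240, 85) = 111.4 + (+0.003571)·(240) + (+0.0009091)·(85) = 111.4 +0.857 +0.077 = 112.334 m.

112.3 m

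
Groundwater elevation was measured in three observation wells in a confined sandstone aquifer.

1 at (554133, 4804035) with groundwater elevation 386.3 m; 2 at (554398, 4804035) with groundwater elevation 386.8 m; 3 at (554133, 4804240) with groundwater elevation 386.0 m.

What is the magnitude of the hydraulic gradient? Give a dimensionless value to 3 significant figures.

∂h/∂x = (386.8 − 386.3) / (554398 − 554133) = +0.001887
∂h/∂y = (386.0 − 386.3) / (4804240 − 4804035) = -0.001463
|∇h| = √(0.001887² + -0.001463²) = 0.002388

0.00239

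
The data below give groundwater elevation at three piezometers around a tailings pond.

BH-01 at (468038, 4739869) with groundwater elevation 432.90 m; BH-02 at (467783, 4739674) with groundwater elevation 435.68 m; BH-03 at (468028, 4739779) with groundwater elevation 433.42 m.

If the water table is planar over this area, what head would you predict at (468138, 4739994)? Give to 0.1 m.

Taking BH-01 as reference: BH-02−BH-01 = (-255, -195, +2.78); BH-03−BH-01 = (-10, -90, +0.52).
Solve a·Δx + b·Δy = Δh: det = (-255)·(-90) − (-10)·(-195) = 21000.
∂h/∂x = [(+2.78)·(-90) − (+0.52)·(-195)] / 21000 = -0.007086
∂h/∂y = [(-255)·(+0.52) − (-10)·(+2.78)] / 21000 = -0.004990
h(468138, 4739994) = 432.90 + (-0.007086)·(100) + (-0.004990)·(125) = 432.90 -0.709 -0.624 = 431.568 m.

431.6 m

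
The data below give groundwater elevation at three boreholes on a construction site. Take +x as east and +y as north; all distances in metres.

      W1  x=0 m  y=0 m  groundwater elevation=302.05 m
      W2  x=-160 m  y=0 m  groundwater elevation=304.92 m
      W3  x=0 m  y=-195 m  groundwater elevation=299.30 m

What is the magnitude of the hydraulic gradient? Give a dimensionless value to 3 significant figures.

0.0228

∂h/∂x = (304.92 − 302.05) / (-160 − 0) = -0.01794
∂h/∂y = (299.30 − 302.05) / (-195 − 0) = +0.01410
|∇h| = √(-0.01794² + 0.01410²) = 0.02282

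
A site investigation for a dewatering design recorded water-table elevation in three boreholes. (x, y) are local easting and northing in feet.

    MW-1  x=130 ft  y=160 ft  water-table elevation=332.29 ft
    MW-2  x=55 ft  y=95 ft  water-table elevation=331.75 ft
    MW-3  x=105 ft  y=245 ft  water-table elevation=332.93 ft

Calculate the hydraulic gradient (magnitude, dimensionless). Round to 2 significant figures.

Three-point gradient (reference MW-1): Δ to MW-2 = (-75, -65, -0.54), Δ to MW-3 = (-25, 85, +0.64).
∂h/∂x = +0.0005375, ∂h/∂y = +0.007687 (det = -8000).
|∇h| = √(0.0005375² + 0.007687²) = 0.007706

0.0077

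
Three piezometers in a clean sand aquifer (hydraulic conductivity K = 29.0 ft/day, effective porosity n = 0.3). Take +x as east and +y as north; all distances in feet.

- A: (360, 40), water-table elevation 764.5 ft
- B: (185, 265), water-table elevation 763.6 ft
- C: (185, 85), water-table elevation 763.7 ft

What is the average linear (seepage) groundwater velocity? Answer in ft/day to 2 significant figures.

0.43 ft/day

With h = a·x + b·y + c and A as origin, the differences give:
  (-175)·a + 225·b = -0.9
  (-175)·a + 45·b = -0.8
Eliminate b (×45 and ×225, subtract): 31500·a = 139.50 → a = ∂h/∂x = +0.004429
Back-substitute: b = ∂h/∂y = -0.0005556.
|∇h| = √(0.004429² + -0.0005556²) = 0.004464
Seepage velocity v = K·i/n = 29.0 × 0.004464 / 0.3 = 0.4315 ft/day.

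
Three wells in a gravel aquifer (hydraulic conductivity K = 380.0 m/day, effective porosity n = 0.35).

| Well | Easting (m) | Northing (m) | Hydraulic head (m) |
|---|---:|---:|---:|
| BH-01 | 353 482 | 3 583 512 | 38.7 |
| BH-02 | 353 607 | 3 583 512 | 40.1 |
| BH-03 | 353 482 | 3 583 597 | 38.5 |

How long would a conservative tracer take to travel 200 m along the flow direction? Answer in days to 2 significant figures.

∂h/∂x = (40.1 − 38.7) / (353607 − 353482) = +0.01120
∂h/∂y = (38.5 − 38.7) / (3583597 − 3583512) = -0.002353
|∇h| = √(0.01120² + -0.002353²) = 0.01144
Seepage velocity v = K·i/n = 380.0 × 0.01144 / 0.35 = 12.42 m/day.
t = 200 / 12.42 = 16.1 days.

16 days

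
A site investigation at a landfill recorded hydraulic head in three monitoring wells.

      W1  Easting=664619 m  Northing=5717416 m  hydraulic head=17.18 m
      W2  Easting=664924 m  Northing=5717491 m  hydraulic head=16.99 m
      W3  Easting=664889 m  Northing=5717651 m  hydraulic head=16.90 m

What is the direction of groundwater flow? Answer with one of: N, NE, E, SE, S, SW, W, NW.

Differences from W1: to W2 (Δx, Δy, Δh) = (305, 75, -0.19); to W3 = (270, 235, -0.28).
Determinant of the coordinate differences = 305·235 − 270·75 = 51425.
∂h/∂x = [(-0.19)·235 − (-0.28)·75] / 51425 = -0.0004599
∂h/∂y = [305·(-0.28) − 270·(-0.19)] / 51425 = -0.0006631
Flow = −∇h = (+0.0004599 east, +0.0006631 north), which points northeast.

NE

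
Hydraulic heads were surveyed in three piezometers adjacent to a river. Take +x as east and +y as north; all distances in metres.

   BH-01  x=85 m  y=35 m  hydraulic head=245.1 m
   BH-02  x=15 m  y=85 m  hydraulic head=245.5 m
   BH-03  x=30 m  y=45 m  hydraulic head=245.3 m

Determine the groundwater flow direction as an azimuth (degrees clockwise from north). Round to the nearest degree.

Three-point gradient (reference BH-01): Δ to BH-02 = (-70, 50, +0.4), Δ to BH-03 = (-55, 10, +0.2).
∂h/∂x = -0.002927, ∂h/∂y = +0.003902 (det = 2050).
Flow direction (−∇h) has components (+0.002927 E, -0.003902 N).
Azimuth = atan2(E, N) = atan2(+0.002927, -0.003902) = 143.1° ≈ 143°.

143°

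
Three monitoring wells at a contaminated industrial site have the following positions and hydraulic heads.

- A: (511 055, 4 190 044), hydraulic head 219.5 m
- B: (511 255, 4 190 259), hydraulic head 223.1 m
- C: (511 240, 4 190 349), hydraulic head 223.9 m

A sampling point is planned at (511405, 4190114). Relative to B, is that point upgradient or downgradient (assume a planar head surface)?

Differences from A: to B (Δx, Δy, Δh) = (200, 215, +3.6); to C = (185, 305, +4.4).
Solve a·Δx + b·Δy = Δh: det = 200·305 − 185·215 = 21225.
∂h/∂x = [(+3.6)·305 − (+4.4)·215] / 21225 = +0.007161
∂h/∂y = [200·(+4.4) − 185·(+3.6)] / 21225 = +0.01008
Head at (511405, 4190114) = 219.5 + (+0.007161)·(350) + (+0.01008)·(70) = 222.71 m.
That is lower than the 223.1 m at B, so the point is downgradient.

downgradient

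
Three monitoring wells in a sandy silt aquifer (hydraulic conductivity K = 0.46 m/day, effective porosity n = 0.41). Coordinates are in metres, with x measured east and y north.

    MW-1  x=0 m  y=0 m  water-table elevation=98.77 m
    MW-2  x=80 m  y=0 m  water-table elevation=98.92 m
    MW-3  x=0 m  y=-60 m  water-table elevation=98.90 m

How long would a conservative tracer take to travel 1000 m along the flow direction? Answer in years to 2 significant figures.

∂h/∂x = (98.92 − 98.77) / (80 − 0) = +0.001875
∂h/∂y = (98.90 − 98.77) / (-60 − 0) = -0.002167
|∇h| = √(0.001875² + -0.002167²) = 0.002866
Seepage velocity v = K·i/n = 0.46 × 0.002866 / 0.41 = 0.003216 m/day.
t = 1000 / 0.003216 = 3.109e+05 days = 851 years.

850 years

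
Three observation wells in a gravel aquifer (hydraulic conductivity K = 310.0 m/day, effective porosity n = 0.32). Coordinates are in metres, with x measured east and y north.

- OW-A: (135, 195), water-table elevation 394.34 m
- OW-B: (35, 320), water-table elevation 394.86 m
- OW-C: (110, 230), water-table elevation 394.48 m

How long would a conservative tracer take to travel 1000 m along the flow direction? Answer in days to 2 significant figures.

320 days

Three-point gradient (reference OW-A): Δ to OW-B = (-100, 125, +0.52), Δ to OW-C = (-25, 35, +0.14).
∂h/∂x = -0.001867, ∂h/∂y = +0.002667 (det = -375).
|∇h| = √(-0.001867² + 0.002667²) = 0.003256
Seepage velocity v = K·i/n = 310.0 × 0.003256 / 0.32 = 3.154 m/day.
t = 1000 / 3.154 = 317.1 days.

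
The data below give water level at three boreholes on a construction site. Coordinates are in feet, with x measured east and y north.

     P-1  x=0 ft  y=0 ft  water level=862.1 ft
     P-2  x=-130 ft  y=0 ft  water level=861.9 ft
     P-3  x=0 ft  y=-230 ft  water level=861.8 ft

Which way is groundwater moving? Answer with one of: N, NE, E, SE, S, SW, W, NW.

SW

∂h/∂x = (861.9 − 862.1) / (-130 − 0) = +0.001538
∂h/∂y = (861.8 − 862.1) / (-230 − 0) = +0.001304
Flow = −∇h = (-0.001538 east, -0.001304 north), which points southwest.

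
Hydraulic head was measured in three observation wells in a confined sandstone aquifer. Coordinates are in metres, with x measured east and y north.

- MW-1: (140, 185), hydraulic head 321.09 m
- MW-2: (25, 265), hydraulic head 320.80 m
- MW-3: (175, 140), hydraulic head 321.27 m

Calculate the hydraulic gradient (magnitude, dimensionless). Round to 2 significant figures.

0.0045

Three-point gradient (reference MW-1): Δ to MW-2 = (-115, 80, -0.29), Δ to MW-3 = (35, -45, +0.18).
∂h/∂x = -0.0005684, ∂h/∂y = -0.004442 (det = 2375).
|∇h| = √(-0.0005684² + -0.004442²) = 0.004478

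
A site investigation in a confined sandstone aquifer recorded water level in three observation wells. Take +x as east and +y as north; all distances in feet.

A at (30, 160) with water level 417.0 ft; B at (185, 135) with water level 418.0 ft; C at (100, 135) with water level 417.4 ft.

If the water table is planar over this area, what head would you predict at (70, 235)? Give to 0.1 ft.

417.6 ft

Taking A as reference: B−A = (155, -25, +1.0); C−A = (70, -25, +0.4).
Solve a·Δx + b·Δy = Δh: det = 155·(-25) − 70·(-25) = -2125.
∂h/∂x = [(+1.0)·(-25) − (+0.4)·(-25)] / -2125 = +0.007059
∂h/∂y = [155·(+0.4) − 70·(+1.0)] / -2125 = +0.003765
h(70, 235) = 417.0 + (+0.007059)·(40) + (+0.003765)·(75) = 417.0 +0.282 +0.282 = 417.565 ft.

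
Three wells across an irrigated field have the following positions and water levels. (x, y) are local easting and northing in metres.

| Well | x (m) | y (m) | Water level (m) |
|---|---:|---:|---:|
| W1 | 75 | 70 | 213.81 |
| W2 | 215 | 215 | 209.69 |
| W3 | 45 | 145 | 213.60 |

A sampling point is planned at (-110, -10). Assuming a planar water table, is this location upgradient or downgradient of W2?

Differences from W1: to W2 (Δx, Δy, Δh) = (140, 145, -4.12); to W3 = (-30, 75, -0.21).
Determinant of the coordinate differences = 140·75 − (-30)·145 = 14850.
∂h/∂x = [(-4.12)·75 − (-0.21)·145] / 14850 = -0.01876
∂h/∂y = [140·(-0.21) − (-30)·(-4.12)] / 14850 = -0.01030
Head at (-110, -10) = 213.81 + (-0.01876)·(-185) + (-0.01030)·(-80) = 218.10 m.
That is higher than the 209.69 m at W2, so the point is upgradient.

upgradient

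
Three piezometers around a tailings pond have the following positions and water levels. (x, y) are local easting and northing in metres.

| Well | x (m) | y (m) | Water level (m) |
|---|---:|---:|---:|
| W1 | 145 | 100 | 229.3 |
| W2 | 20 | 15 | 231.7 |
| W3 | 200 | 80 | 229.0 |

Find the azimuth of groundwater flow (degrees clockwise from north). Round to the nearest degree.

Differences from W1: to W2 (Δx, Δy, Δh) = (-125, -85, +2.4); to W3 = (55, -20, -0.3).
Solve a·Δx + b·Δy = Δh: det = (-125)·(-20) − 55·(-85) = 7175.
∂h/∂x = [(+2.4)·(-20) − (-0.3)·(-85)] / 7175 = -0.01024
∂h/∂y = [(-125)·(-0.3) − 55·(+2.4)] / 7175 = -0.01317
Flow direction (−∇h) has components (+0.01024 E, +0.01317 N).
Azimuth = atan2(E, N) = atan2(+0.01024, +0.01317) = 37.9° ≈ 038°.

038°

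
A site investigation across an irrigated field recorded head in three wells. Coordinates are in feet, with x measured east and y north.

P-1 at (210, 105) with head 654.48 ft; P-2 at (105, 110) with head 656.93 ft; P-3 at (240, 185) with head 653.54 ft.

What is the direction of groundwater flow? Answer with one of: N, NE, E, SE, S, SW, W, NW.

Taking P-1 as reference: P-2−P-1 = (-105, 5, +2.45); P-3−P-1 = (30, 80, -0.94).
Determinant of the coordinate differences = (-105)·80 − 30·5 = -8550.
∂h/∂x = [(+2.45)·80 − (-0.94)·5] / -8550 = -0.02347
∂h/∂y = [(-105)·(-0.94) − 30·(+2.45)] / -8550 = -0.002947
Flow = −∇h = (+0.02347 east, +0.002947 north), which points east.

E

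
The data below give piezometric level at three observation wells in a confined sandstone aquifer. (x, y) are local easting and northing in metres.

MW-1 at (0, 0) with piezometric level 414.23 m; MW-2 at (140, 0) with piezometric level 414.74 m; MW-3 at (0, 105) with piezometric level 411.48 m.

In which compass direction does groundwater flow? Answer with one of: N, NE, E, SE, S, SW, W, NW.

N

∂h/∂x = (414.74 − 414.23) / (140 − 0) = +0.003643
∂h/∂y = (411.48 − 414.23) / (105 − 0) = -0.02619
Flow = −∇h = (-0.003643 east, +0.02619 north), which points north.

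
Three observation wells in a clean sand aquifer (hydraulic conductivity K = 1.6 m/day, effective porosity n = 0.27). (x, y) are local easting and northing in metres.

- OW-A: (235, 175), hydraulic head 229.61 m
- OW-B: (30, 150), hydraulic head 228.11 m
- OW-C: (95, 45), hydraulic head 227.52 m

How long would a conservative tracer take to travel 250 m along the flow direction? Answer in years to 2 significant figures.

Differences from OW-A: to OW-B (Δx, Δy, Δh) = (-205, -25, -1.50); to OW-C = (-140, -130, -2.09).
Solve a·Δx + b·Δy = Δh: det = (-205)·(-130) − (-140)·(-25) = 23150.
∂h/∂x = [(-1.50)·(-130) − (-2.09)·(-25)] / 23150 = +0.006166
∂h/∂y = [(-205)·(-2.09) − (-140)·(-1.50)] / 23150 = +0.009436
|∇h| = √(0.006166² + 0.009436²) = 0.01127
Seepage velocity v = K·i/n = 1.6 × 0.01127 / 0.27 = 0.06679 m/day.
t = 250 / 0.06679 = 3743 days = 10.2 years.

10 years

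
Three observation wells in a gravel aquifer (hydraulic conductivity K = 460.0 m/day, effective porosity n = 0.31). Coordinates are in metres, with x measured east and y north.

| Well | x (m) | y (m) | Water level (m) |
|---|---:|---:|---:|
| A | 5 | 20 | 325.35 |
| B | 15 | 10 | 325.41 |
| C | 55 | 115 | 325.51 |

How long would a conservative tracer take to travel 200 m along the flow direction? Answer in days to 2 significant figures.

Taking A as reference: B−A = (10, -10, +0.06); C−A = (50, 95, +0.16).
Determinant of the coordinate differences = 10·95 − 50·(-10) = 1450.
∂h/∂x = [(+0.06)·95 − (+0.16)·(-10)] / 1450 = +0.005034
∂h/∂y = [10·(+0.16) − 50·(+0.06)] / 1450 = -0.0009655
|∇h| = √(0.005034² + -0.0009655²) = 0.005126
Seepage velocity v = K·i/n = 460.0 × 0.005126 / 0.31 = 7.606 m/day.
t = 200 / 7.606 = 26.3 days.

26 days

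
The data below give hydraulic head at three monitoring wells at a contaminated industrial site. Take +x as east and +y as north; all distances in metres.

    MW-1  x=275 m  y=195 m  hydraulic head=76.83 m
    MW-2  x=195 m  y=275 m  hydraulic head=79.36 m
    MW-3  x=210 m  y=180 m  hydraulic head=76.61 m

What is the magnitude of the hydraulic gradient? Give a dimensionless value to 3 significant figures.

With h = a·x + b·y + c and MW-1 as origin, the differences give:
  (-80)·a + 80·b = +2.53
  (-65)·a + (-15)·b = -0.22
Eliminate b (×(-15) and ×80, subtract): 6400·a = -20.350 → a = ∂h/∂x = -0.003180
Back-substitute: b = ∂h/∂y = +0.02845.
|∇h| = √(-0.003180² + 0.02845²) = 0.02863

0.0286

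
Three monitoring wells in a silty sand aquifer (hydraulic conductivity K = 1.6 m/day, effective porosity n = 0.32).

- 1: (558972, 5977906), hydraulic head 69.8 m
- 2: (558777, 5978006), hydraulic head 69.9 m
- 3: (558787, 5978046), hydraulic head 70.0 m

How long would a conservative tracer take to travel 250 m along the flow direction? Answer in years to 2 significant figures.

56 years

With h = a·x + b·y + c and 1 as origin, the differences give:
  (-195)·a + 100·b = +0.1
  (-185)·a + 140·b = +0.2
Eliminate b (×140 and ×100, subtract): -8800·a = -6.00 → a = ∂h/∂x = +0.0006818
Back-substitute: b = ∂h/∂y = +0.002330.
|∇h| = √(0.0006818² + 0.002330²) = 0.002428
Seepage velocity v = K·i/n = 1.6 × 0.002428 / 0.32 = 0.01214 m/day.
t = 250 / 0.01214 = 2.059e+04 days = 56.4 years.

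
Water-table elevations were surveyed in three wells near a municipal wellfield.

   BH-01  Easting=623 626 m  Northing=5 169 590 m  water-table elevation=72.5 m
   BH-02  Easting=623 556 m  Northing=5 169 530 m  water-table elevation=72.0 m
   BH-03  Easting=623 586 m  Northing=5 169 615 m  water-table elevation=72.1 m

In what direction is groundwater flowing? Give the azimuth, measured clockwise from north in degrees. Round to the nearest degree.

Taking BH-01 as reference: BH-02−BH-01 = (-70, -60, -0.5); BH-03−BH-01 = (-40, 25, -0.4).
Solve a·Δx + b·Δy = Δh: det = (-70)·25 − (-40)·(-60) = -4150.
∂h/∂x = [(-0.5)·25 − (-0.4)·(-60)] / -4150 = +0.008795
∂h/∂y = [(-70)·(-0.4) − (-40)·(-0.5)] / -4150 = -0.001928
Flow direction (−∇h) has components (-0.008795 E, +0.001928 N).
Azimuth = atan2(E, N) = atan2(-0.008795, +0.001928) = 282.4° ≈ 282°.

282°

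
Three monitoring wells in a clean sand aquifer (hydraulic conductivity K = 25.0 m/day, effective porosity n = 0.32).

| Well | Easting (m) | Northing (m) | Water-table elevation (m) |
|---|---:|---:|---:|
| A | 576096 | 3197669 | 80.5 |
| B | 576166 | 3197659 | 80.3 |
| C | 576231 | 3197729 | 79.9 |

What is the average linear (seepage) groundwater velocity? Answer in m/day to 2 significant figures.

With h = a·x + b·y + c and A as origin, the differences give:
  70·a + (-10)·b = -0.2
  135·a + 60·b = -0.6
Eliminate b (×60 and ×(-10), subtract): 5550·a = -18.00 → a = ∂h/∂x = -0.003243
Back-substitute: b = ∂h/∂y = -0.002703.
|∇h| = √(-0.003243² + -0.002703²) = 0.004222
Seepage velocity v = K·i/n = 25.0 × 0.004222 / 0.32 = 0.3298 m/day.

0.33 m/day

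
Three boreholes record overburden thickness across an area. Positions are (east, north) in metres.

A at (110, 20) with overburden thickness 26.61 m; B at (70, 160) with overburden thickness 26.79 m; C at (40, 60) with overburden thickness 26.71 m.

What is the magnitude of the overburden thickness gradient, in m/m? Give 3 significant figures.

0.00134 m/m

Three-point gradient (reference A): Δ to B = (-40, 140, +0.18), Δ to C = (-70, 40, +0.10).
∂d/∂x = -0.0008293, ∂d/∂y = +0.001049 (det = 8200).
|∇f| = √(-0.0008293² + 0.001049²) = 0.001337 m/m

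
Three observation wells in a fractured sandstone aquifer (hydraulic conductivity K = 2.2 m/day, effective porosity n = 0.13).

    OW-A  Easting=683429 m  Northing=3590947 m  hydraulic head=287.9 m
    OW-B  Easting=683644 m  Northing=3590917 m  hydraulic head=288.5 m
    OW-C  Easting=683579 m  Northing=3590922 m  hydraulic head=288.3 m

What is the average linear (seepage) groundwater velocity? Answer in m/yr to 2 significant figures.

Three-point gradient (reference OW-A): Δ to OW-B = (215, -30, +0.6), Δ to OW-C = (150, -25, +0.4).
∂h/∂x = +0.003429, ∂h/∂y = +0.004571 (det = -875).
|∇h| = √(0.003429² + 0.004571²) = 0.005714
Seepage velocity v = K·i/n = 2.2 × 0.005714 / 0.13 = 0.0967 m/day = 35.32 m/yr.

35 m/yr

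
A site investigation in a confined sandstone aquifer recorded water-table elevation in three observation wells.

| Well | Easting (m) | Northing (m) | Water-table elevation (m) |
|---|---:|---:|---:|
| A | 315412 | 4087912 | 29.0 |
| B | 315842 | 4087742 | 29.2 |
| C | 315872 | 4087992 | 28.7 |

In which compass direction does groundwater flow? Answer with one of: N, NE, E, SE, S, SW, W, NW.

With h = a·x + b·y + c and A as origin, the differences give:
  430·a + (-170)·b = +0.2
  460·a + 80·b = -0.3
Eliminate b (×80 and ×(-170), subtract): 112600·a = -35.00 → a = ∂h/∂x = -0.0003108
Back-substitute: b = ∂h/∂y = -0.001963.
Flow = −∇h = (+0.0003108 east, +0.001963 north), which points north.

N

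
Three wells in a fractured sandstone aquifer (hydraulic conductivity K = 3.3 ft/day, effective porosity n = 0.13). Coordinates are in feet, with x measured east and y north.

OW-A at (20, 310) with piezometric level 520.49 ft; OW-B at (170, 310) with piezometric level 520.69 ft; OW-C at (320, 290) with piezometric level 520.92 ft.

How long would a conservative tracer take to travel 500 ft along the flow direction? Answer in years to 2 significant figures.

27 years

With h = a·x + b·y + c and OW-A as origin, the differences give:
  150·a + 0·b = +0.20
  300·a + (-20)·b = +0.43
Eliminate b (×(-20) and ×0, subtract): -3000·a = -4.000 → a = ∂h/∂x = +0.001333
Back-substitute: b = ∂h/∂y = -0.001500.
|∇h| = √(0.001333² + -0.001500²) = 0.002007
Seepage velocity v = K·i/n = 3.3 × 0.002007 / 0.13 = 0.05095 ft/day.
t = 500 / 0.05095 = 9814 days = 26.9 years.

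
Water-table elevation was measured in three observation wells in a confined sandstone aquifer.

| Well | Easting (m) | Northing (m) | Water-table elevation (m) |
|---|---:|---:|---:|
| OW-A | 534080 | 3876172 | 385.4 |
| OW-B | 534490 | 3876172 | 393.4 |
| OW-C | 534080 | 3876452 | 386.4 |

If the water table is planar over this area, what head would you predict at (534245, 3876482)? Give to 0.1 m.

389.7 m

∂h/∂x = (393.4 − 385.4) / (534490 − 534080) = +0.01951
∂h/∂y = (386.4 − 385.4) / (3876452 − 3876172) = +0.003571
h(534245, 3876482) = 385.4 + (+0.01951)·(165) + (+0.003571)·(310) = 385.4 +3.220 +1.107 = 389.727 m.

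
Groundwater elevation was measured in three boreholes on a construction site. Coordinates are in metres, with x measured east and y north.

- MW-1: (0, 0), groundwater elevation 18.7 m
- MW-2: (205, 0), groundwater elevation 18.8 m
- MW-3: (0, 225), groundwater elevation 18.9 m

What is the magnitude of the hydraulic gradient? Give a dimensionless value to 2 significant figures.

∂h/∂x = (18.8 − 18.7) / (205 − 0) = +0.0004878
∂h/∂y = (18.9 − 18.7) / (225 − 0) = +0.0008889
|∇h| = √(0.0004878² + 0.0008889²) = 0.001014

0.0010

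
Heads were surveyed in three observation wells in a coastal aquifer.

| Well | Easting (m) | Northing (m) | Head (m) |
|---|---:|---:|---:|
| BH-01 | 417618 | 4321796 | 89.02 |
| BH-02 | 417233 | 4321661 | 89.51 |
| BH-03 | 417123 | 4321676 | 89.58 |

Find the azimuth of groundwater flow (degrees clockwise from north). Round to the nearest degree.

032°

With h = a·x + b·y + c and BH-01 as origin, the differences give:
  (-385)·a + (-135)·b = +0.49
  (-495)·a + (-120)·b = +0.56
Eliminate b (×(-120) and ×(-135), subtract): -20625·a = 16.800 → a = ∂h/∂x = -0.0008145
Back-substitute: b = ∂h/∂y = -0.001307.
Flow direction (−∇h) has components (+0.0008145 E, +0.001307 N).
Azimuth = atan2(E, N) = atan2(+0.0008145, +0.001307) = 31.9° ≈ 032°.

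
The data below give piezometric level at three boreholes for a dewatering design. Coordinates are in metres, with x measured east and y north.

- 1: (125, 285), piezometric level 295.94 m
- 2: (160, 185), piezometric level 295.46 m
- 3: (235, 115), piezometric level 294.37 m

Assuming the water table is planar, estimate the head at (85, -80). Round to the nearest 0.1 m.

Taking 1 as reference: 2−1 = (35, -100, -0.48); 3−1 = (110, -170, -1.57).
Determinant of the coordinate differences = 35·(-170) − 110·(-100) = 5050.
∂h/∂x = [(-0.48)·(-170) − (-1.57)·(-100)] / 5050 = -0.01493
∂h/∂y = [35·(-1.57) − 110·(-0.48)] / 5050 = -0.0004257
h(85, -80) = 295.94 + (-0.01493)·(-40) + (-0.0004257)·(-365) = 295.94 +0.597 +0.155 = 296.693 m.

296.7 m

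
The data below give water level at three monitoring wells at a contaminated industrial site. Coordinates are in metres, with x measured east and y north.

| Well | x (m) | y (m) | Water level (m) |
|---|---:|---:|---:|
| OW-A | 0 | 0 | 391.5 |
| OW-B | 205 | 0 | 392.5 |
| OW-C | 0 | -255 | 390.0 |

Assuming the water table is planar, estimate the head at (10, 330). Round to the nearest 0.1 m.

∂h/∂x = (392.5 − 391.5) / (205 − 0) = +0.004878
∂h/∂y = (390.0 − 391.5) / (-255 − 0) = +0.005882
h(10, 330) = 391.5 + (+0.004878)·(10) + (+0.005882)·(330) = 391.5 +0.049 +1.941 = 393.490 m.

393.5 m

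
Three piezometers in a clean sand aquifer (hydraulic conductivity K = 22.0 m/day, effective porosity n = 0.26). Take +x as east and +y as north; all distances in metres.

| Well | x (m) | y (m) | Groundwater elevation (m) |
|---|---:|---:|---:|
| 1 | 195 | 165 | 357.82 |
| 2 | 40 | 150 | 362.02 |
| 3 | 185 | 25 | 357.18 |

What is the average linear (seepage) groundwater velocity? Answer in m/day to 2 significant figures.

2.4 m/day

With h = a·x + b·y + c and 1 as origin, the differences give:
  (-155)·a + (-15)·b = +4.20
  (-10)·a + (-140)·b = -0.64
Eliminate b (×(-140) and ×(-15), subtract): 21550·a = -597.600 → a = ∂h/∂x = -0.02773
Back-substitute: b = ∂h/∂y = +0.006552.
|∇h| = √(-0.02773² + 0.006552²) = 0.02849
Seepage velocity v = K·i/n = 22.0 × 0.02849 / 0.26 = 2.411 m/day.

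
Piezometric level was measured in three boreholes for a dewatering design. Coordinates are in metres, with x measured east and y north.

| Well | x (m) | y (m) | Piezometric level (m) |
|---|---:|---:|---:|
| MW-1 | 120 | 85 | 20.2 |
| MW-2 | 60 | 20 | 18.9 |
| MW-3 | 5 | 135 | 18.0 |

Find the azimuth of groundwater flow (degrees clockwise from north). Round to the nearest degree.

Differences from MW-1: to MW-2 (Δx, Δy, Δh) = (-60, -65, -1.3); to MW-3 = (-115, 50, -2.2).
Determinant of the coordinate differences = (-60)·50 − (-115)·(-65) = -10475.
∂h/∂x = [(-1.3)·50 − (-2.2)·(-65)] / -10475 = +0.01986
∂h/∂y = [(-60)·(-2.2) − (-115)·(-1.3)] / -10475 = +0.001671
Flow direction (−∇h) has components (-0.01986 E, -0.001671 N).
Azimuth = atan2(E, N) = atan2(-0.01986, -0.001671) = 265.2° ≈ 265°.

265°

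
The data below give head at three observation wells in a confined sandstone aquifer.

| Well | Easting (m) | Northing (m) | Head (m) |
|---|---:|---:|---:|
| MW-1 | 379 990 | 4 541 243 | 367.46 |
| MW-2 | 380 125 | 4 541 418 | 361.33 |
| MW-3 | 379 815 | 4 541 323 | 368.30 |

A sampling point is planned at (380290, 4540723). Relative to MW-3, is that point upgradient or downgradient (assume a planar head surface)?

Taking MW-1 as reference: MW-2−MW-1 = (135, 175, -6.13); MW-3−MW-1 = (-175, 80, +0.84).
Determinant of the coordinate differences = 135·80 − (-175)·175 = 41425.
∂h/∂x = [(-6.13)·80 − (+0.84)·175] / 41425 = -0.01539
∂h/∂y = [135·(+0.84) − (-175)·(-6.13)] / 41425 = -0.02316
Head at (380290, 4540723) = 367.46 + (-0.01539)·(300) + (-0.02316)·(-520) = 374.89 m.
That is higher than the 368.30 m at MW-3, so the point is upgradient.

upgradient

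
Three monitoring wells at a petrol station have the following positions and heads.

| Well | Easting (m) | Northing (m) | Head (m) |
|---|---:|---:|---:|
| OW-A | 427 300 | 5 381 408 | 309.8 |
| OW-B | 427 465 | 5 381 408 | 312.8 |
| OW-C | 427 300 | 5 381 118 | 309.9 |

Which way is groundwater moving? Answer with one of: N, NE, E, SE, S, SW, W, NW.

∂h/∂x = (312.8 − 309.8) / (427465 − 427300) = +0.01818
∂h/∂y = (309.9 − 309.8) / (5381118 − 5381408) = -0.0003448
Flow = −∇h = (-0.01818 east, +0.0003448 north), which points west.

W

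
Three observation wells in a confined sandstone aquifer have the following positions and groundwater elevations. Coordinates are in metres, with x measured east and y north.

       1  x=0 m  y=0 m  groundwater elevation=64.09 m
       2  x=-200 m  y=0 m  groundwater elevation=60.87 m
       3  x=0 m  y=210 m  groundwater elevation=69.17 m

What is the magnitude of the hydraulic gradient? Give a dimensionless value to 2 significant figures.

0.029

∂h/∂x = (60.87 − 64.09) / (-200 − 0) = +0.01610
∂h/∂y = (69.17 − 64.09) / (210 − 0) = +0.02419
|∇h| = √(0.01610² + 0.02419²) = 0.02906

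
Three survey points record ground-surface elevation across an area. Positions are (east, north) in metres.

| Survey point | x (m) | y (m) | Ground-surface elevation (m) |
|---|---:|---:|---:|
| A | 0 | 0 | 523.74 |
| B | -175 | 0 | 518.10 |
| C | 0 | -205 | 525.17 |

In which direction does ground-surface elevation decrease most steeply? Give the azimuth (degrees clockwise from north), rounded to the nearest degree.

∂z/∂x = (518.10 − 523.74) / (-175 − 0) = +0.03223
∂z/∂y = (525.17 − 523.74) / (-205 − 0) = -0.006976
Steepest decrease is along −∇f: components (-0.03223 E, +0.006976 N).
Azimuth = atan2(-0.03223, +0.006976) = 282.2° ≈ 282°.

282°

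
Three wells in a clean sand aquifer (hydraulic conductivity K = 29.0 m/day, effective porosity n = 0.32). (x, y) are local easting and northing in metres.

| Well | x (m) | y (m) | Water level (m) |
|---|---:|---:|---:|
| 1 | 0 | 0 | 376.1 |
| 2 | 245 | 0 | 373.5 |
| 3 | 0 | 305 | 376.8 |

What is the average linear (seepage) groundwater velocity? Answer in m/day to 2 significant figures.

∂h/∂x = (373.5 − 376.1) / (245 − 0) = -0.01061
∂h/∂y = (376.8 − 376.1) / (305 − 0) = +0.002295
|∇h| = √(-0.01061² + 0.002295²) = 0.01086
Seepage velocity v = K·i/n = 29.0 × 0.01086 / 0.32 = 0.9842 m/day.

0.98 m/day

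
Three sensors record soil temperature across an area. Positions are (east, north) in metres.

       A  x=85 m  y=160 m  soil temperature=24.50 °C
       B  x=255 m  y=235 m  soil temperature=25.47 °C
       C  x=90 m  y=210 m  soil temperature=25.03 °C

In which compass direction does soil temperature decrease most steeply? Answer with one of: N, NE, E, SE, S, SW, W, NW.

S

Taking A as reference: B−A = (170, 75, +0.97); C−A = (5, 50, +0.53).
Determinant of the coordinate differences = 170·50 − 5·75 = 8125.
∂T/∂x = [(+0.97)·50 − (+0.53)·75] / 8125 = +0.001077
∂T/∂y = [170·(+0.53) − 5·(+0.97)] / 8125 = +0.01049
Steepest decrease is along −∇f = (-0.001077 E, -0.01049 N) → south.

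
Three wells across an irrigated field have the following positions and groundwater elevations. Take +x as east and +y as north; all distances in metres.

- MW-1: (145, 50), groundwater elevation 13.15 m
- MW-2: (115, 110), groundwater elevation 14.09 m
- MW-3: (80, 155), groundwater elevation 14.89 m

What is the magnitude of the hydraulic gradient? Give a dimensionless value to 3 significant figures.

With h = a·x + b·y + c and MW-1 as origin, the differences give:
  (-30)·a + 60·b = +0.94
  (-65)·a + 105·b = +1.74
Eliminate b (×105 and ×60, subtract): 750·a = -5.700 → a = ∂h/∂x = -0.007600
Back-substitute: b = ∂h/∂y = +0.01187.
|∇h| = √(-0.007600² + 0.01187²) = 0.01409

0.0141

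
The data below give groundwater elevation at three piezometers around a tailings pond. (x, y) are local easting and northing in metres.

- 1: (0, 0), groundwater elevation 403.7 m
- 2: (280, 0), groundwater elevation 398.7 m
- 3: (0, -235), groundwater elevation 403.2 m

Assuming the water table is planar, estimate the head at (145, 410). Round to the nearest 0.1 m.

∂h/∂x = (398.7 − 403.7) / (280 − 0) = -0.01786
∂h/∂y = (403.2 − 403.7) / (-235 − 0) = +0.002128
h(145, 410) = 403.7 + (-0.01786)·(145) + (+0.002128)·(410) = 403.7 -2.589 +0.872 = 401.983 m.

402.0 m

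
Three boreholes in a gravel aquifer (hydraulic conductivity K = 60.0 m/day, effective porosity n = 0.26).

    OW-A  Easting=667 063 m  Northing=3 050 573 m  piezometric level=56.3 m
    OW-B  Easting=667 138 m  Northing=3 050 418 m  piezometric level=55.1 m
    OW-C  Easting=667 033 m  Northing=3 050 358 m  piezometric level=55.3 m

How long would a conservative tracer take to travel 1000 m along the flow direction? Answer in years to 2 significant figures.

1.6 years

Taking OW-A as reference: OW-B−OW-A = (75, -155, -1.2); OW-C−OW-A = (-30, -215, -1.0).
Solve a·Δx + b·Δy = Δh: det = 75·(-215) − (-30)·(-155) = -20775.
∂h/∂x = [(-1.2)·(-215) − (-1.0)·(-155)] / -20775 = -0.004958
∂h/∂y = [75·(-1.0) − (-30)·(-1.2)] / -20775 = +0.005343
|∇h| = √(-0.004958² + 0.005343²) = 0.007289
Seepage velocity v = K·i/n = 60.0 × 0.007289 / 0.26 = 1.682 m/day.
t = 1000 / 1.682 = 594.5 days = 1.63 years.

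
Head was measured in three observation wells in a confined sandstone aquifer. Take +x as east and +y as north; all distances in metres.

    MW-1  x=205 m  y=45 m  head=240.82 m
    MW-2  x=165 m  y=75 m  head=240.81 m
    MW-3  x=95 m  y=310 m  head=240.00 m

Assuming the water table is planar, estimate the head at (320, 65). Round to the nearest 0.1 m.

Taking MW-1 as reference: MW-2−MW-1 = (-40, 30, -0.01); MW-3−MW-1 = (-110, 265, -0.82).
Solve a·Δx + b·Δy = Δh: det = (-40)·265 − (-110)·30 = -7300.
∂h/∂x = [(-0.01)·265 − (-0.82)·30] / -7300 = -0.003007
∂h/∂y = [(-40)·(-0.82) − (-110)·(-0.01)] / -7300 = -0.004342
h(320, 65) = 240.82 + (-0.003007)·(115) + (-0.004342)·(20) = 240.82 -0.346 -0.087 = 240.387 m.

240.4 m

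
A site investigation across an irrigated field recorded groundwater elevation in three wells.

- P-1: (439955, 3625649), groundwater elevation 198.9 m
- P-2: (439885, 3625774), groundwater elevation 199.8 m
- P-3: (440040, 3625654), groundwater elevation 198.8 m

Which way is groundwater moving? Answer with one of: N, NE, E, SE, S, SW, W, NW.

S

Three-point gradient (reference P-1): Δ to P-2 = (-70, 125, +0.9), Δ to P-3 = (85, 5, -0.1).
∂h/∂x = -0.001549, ∂h/∂y = +0.006333 (det = -10975).
Flow = −∇h = (+0.001549 east, -0.006333 north), which points south.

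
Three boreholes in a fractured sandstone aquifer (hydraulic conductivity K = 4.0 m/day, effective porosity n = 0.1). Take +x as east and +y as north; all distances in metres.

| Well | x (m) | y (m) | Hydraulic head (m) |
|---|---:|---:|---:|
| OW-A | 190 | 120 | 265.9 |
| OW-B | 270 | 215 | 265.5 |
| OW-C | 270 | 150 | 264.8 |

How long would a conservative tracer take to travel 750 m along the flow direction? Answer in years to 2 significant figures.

2.5 years

Taking OW-A as reference: OW-B−OW-A = (80, 95, -0.4); OW-C−OW-A = (80, 30, -1.1).
Solve a·Δx + b·Δy = Δh: det = 80·30 − 80·95 = -5200.
∂h/∂x = [(-0.4)·30 − (-1.1)·95] / -5200 = -0.01779
∂h/∂y = [80·(-1.1) − 80·(-0.4)] / -5200 = +0.01077
|∇h| = √(-0.01779² + 0.01077²) = 0.0208
Seepage velocity v = K·i/n = 4.0 × 0.0208 / 0.1 = 0.832 m/day.
t = 750 / 0.832 = 901.4 days = 2.47 years.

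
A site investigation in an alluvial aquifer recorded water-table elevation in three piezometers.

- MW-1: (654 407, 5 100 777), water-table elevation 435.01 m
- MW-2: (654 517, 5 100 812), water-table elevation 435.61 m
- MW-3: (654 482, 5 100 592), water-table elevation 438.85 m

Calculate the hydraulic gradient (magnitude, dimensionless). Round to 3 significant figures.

With h = a·x + b·y + c and MW-1 as origin, the differences give:
  110·a + 35·b = +0.60
  75·a + (-185)·b = +3.84
Eliminate b (×(-185) and ×35, subtract): -22975·a = -245.400 → a = ∂h/∂x = +0.01068
Back-substitute: b = ∂h/∂y = -0.01643.
|∇h| = √(0.01068² + -0.01643²) = 0.0196

0.0196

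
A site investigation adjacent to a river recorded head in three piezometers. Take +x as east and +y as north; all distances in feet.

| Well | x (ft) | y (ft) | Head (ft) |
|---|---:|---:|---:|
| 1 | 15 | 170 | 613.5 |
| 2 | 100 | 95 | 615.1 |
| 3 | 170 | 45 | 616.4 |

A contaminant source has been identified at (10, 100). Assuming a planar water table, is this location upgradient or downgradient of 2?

Three-point gradient (reference 1): Δ to 2 = (85, -75, +1.6), Δ to 3 = (155, -125, +2.9).
∂h/∂x = +0.01750, ∂h/∂y = -0.001500 (det = 1000).
Head at (10, 100) = 613.5 + (+0.01750)·(-5) + (-0.001500)·(-70) = 613.52 ft.
That is lower than the 615.1 ft at 2, so the point is downgradient.

downgradient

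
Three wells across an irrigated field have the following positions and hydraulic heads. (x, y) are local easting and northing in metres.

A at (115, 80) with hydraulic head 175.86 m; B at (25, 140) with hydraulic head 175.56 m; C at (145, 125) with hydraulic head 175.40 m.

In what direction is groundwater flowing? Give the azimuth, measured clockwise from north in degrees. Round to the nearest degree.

016°

Taking A as reference: B−A = (-90, 60, -0.30); C−A = (30, 45, -0.46).
Solve a·Δx + b·Δy = Δh: det = (-90)·45 − 30·60 = -5850.
∂h/∂x = [(-0.30)·45 − (-0.46)·60] / -5850 = -0.002410
∂h/∂y = [(-90)·(-0.46) − 30·(-0.30)] / -5850 = -0.008615
Flow direction (−∇h) has components (+0.002410 E, +0.008615 N).
Azimuth = atan2(E, N) = atan2(+0.002410, +0.008615) = 15.6° ≈ 016°.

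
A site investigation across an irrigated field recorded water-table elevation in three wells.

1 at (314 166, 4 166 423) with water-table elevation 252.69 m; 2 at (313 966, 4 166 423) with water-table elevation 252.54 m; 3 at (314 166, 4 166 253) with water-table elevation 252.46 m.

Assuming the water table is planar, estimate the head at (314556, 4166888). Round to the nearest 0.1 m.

253.6 m

∂h/∂x = (252.54 − 252.69) / (313966 − 314166) = +0.0007500
∂h/∂y = (252.46 − 252.69) / (4166253 − 4166423) = +0.001353
h(314556, 4166888) = 252.69 + (+0.0007500)·(390) + (+0.001353)·(465) = 252.69 +0.293 +0.629 = 253.612 m.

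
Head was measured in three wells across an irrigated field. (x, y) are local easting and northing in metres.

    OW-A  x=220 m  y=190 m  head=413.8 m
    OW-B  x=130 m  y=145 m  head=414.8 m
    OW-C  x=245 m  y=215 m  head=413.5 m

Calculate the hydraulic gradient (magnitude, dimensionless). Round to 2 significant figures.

0.010

Three-point gradient (reference OW-A): Δ to OW-B = (-90, -45, +1.0), Δ to OW-C = (25, 25, -0.3).
∂h/∂x = -0.01022, ∂h/∂y = -0.001778 (det = -1125).
|∇h| = √(-0.01022² + -0.001778²) = 0.01037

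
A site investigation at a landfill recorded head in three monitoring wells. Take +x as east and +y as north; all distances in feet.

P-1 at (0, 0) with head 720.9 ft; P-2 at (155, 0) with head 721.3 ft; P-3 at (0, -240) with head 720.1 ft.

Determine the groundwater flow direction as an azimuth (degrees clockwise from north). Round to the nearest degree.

218°

∂h/∂x = (721.3 − 720.9) / (155 − 0) = +0.002581
∂h/∂y = (720.1 − 720.9) / (-240 − 0) = +0.003333
Flow direction (−∇h) has components (-0.002581 E, -0.003333 N).
Azimuth = atan2(E, N) = atan2(-0.002581, -0.003333) = 217.7° ≈ 218°.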